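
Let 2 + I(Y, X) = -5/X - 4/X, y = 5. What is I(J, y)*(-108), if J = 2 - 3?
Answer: 2052/5 ≈ 410.40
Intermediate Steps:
J = -1
I(Y, X) = -2 - 9/X (I(Y, X) = -2 + (-5/X - 4/X) = -2 - 9/X)
I(J, y)*(-108) = (-2 - 9/5)*(-108) = -19/5*(-108) = 2052/5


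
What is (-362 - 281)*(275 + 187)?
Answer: -297066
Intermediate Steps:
(-362 - 281)*(275 + 187) = -643*462 = -297066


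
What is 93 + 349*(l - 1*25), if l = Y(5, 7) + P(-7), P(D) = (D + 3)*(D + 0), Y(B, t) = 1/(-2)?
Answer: 1931/2 ≈ 965.50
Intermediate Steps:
Y(B, t) = -1/2
P(D) = D*(3 + D) (P(D) = (3 + D)*D = D*(3 + D))
l = 55/2 (l = -1/2 - 7*(3 - 7) = -1/2 - 7*(-4) = -1/2 + 28 = 55/2 ≈ 27.500)
93 + 349*(l - 1*25) = 93 + 349*(55/2 - 1*25) = 93 + 349*(55/2 - 25) = 93 + 349*(5/2) = 93 + 1745/2 = 1931/2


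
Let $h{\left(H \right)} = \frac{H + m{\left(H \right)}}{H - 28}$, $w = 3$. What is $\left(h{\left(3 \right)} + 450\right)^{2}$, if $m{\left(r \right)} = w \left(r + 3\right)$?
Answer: $\frac{126090441}{625} \approx 2.0174 \cdot 10^{5}$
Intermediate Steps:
$m{\left(r \right)} = 9 + 3 r$ ($m{\left(r \right)} = 3 \left(r + 3\right) = 3 \left(3 + r\right) = 9 + 3 r$)
$h{\left(H \right)} = \frac{9 + 4 H}{-28 + H}$ ($h{\left(H \right)} = \frac{H + \left(9 + 3 H\right)}{H - 28} = \frac{9 + 4 H}{-28 + H}$)
$\left(h{\left(3 \right)} + 450\right)^{2} = \left(\frac{9 + 4 \cdot 3}{-28 + 3} + 450\right)^{2} = \left(\frac{9 + 12}{-25} + 450\right)^{2} = \left(\left(- \frac{1}{25}\right) 21 + 450\right)^{2} = \left(- \frac{21}{25} + 450\right)^{2} = \left(\frac{11229}{25}\right)^{2} = \frac{126090441}{625}$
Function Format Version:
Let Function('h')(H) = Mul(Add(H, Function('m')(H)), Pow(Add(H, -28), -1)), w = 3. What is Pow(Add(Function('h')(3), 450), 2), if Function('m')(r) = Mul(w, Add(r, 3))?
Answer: Rational(126090441, 625) ≈ 2.0174e+5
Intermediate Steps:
Function('m')(r) = Add(9, Mul(3, r)) (Function('m')(r) = Mul(3, Add(r, 3)) = Mul(3, Add(3, r)) = Add(9, Mul(3, r)))
Function('h')(H) = Mul(Pow(Add(-28, H), -1), Add(9, Mul(4, H))) (Function('h')(H) = Mul(Add(H, Add(9, Mul(3, H))), Pow(Add(H, -28), -1)) = Mul(Add(9, Mul(4, H)), Pow(Add(-28, H), -1)) = Mul(Pow(Add(-28, H), -1), Add(9, Mul(4, H))))
Pow(Add(Function('h')(3), 450), 2) = Pow(Add(Mul(Pow(Add(-28, 3), -1), Add(9, Mul(4, 3))), 450), 2) = Pow(Add(Mul(Pow(-25, -1), Add(9, 12)), 450), 2) = Pow(Add(Mul(Rational(-1, 25), 21), 450), 2) = Pow(Add(Rational(-21, 25), 450), 2) = Pow(Rational(11229, 25), 2) = Rational(126090441, 625)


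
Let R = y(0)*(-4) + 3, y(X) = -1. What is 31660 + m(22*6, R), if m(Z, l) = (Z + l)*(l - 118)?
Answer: 16231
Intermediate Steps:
R = 7 (R = -1*(-4) + 3 = 4 + 3 = 7)
m(Z, l) = (-118 + l)*(Z + l) (m(Z, l) = (Z + l)*(-118 + l) = (-118 + l)*(Z + l))
31660 + m(22*6, R) = 31660 + (7² - 2596*6 - 118*7 + (22*6)*7) = 31660 + (49 - 118*132 - 826 + 132*7) = 31660 + (49 - 15576 - 826 + 924) = 31660 - 15429 = 16231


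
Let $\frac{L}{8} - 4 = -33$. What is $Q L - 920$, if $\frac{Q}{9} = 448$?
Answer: $-936344$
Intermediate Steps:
$L = -232$ ($L = 32 + 8 \left(-33\right) = 32 - 264 = -232$)
$Q = 4032$ ($Q = 9 \cdot 448 = 4032$)
$Q L - 920 = 4032 \left(-232\right) - 920 = -935424 - 920 = -936344$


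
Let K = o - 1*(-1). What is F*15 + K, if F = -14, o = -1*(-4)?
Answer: -205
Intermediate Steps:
o = 4
K = 5 (K = 4 - 1*(-1) = 4 + 1 = 5)
F*15 + K = -14*15 + 5 = -210 + 5 = -205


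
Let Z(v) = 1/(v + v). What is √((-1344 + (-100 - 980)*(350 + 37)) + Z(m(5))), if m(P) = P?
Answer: I*√41930390/10 ≈ 647.54*I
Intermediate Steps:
Z(v) = 1/(2*v)
√((-1344 + (-100 - 980)*(350 + 37)) + Z(m(5))) = √((-1344 + (-100 - 980)*(350 + 37)) + (½)/5) = √((-1344 - 1080*387) + (½)*(⅕)) = √((-1344 - 417960) + ⅒) = √(-419304 + ⅒) = √(-4193039/10) = I*√41930390/10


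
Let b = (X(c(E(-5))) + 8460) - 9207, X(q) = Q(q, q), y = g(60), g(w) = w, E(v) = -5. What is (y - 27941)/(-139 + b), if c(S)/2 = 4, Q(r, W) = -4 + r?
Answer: 569/18 ≈ 31.611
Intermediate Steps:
y = 60
c(S) = 8 (c(S) = 2*4 = 8)
X(q) = -4 + q
b = -743 (b = ((-4 + 8) + 8460) - 9207 = (4 + 8460) - 9207 = 8464 - 9207 = -743)
(y - 27941)/(-139 + b) = (60 - 27941)/(-139 - 743) = -27881/(-882) = -27881*(-1/882) = 569/18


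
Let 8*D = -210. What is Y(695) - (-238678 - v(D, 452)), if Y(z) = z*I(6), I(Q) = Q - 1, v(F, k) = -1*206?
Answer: 241947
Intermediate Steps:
D = -105/4 (D = (1/8)*(-210) = -105/4 ≈ -26.250)
v(F, k) = -206
I(Q) = -1 + Q
Y(z) = 5*z (Y(z) = z*(-1 + 6) = z*5 = 5*z)
Y(695) - (-238678 - v(D, 452)) = 5*695 - (-238678 - 1*(-206)) = 3475 - (-238678 + 206) = 3475 - 1*(-238472) = 3475 + 238472 = 241947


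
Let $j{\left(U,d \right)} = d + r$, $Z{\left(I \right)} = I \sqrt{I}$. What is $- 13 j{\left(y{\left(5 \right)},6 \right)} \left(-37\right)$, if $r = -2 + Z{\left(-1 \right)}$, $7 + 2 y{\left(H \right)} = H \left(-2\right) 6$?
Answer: $1924 - 481 i \approx 1924.0 - 481.0 i$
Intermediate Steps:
$Z{\left(I \right)} = I^{\frac{3}{2}}$
$y{\left(H \right)} = - \frac{7}{2} - 6 H$ ($y{\left(H \right)} = - \frac{7}{2} + \frac{H \left(-2\right) 6}{2} = - \frac{7}{2} + \frac{- 2 H 6}{2} = - \frac{7}{2} + \frac{\left(-12\right) H}{2} = - \frac{7}{2} - 6 H$)
$r = -2 - i$ ($r = -2 + \left(-1\right)^{\frac{3}{2}} = -2 - i \approx -2.0 - 1.0 i$)
$j{\left(U,d \right)} = -2 + d - i$ ($j{\left(U,d \right)} = d - \left(2 + i\right) = -2 + d - i$)
$- 13 j{\left(y{\left(5 \right)},6 \right)} \left(-37\right) = - 13 \left(-2 + 6 - i\right) \left(-37\right) = - 13 \left(4 - i\right) \left(-37\right) = \left(-52 + 13 i\right) \left(-37\right) = 1924 - 481 i$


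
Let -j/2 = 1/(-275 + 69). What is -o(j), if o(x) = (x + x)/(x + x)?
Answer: -1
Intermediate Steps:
j = 1/103 (j = -2/(-275 + 69) = -2/(-206) = -2*(-1/206) = 1/103 ≈ 0.0097087)
o(x) = 1 (o(x) = (2*x)/((2*x)) = (2*x)*(1/(2*x)) = 1)
-o(j) = -1*1 = -1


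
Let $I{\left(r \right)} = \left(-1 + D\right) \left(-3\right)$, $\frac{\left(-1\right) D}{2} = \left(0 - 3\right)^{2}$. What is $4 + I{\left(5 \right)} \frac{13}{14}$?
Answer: $\frac{797}{14} \approx 56.929$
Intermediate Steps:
$D = -18$ ($D = - 2 \left(0 - 3\right)^{2} = - 2 \left(-3\right)^{2} = \left(-2\right) 9 = -18$)
$I{\left(r \right)} = 57$ ($I{\left(r \right)} = \left(-1 - 18\right) \left(-3\right) = \left(-19\right) \left(-3\right) = 57$)
$4 + I{\left(5 \right)} \frac{13}{14} = 4 + 57 \cdot \frac{13}{14} = 4 + \frac{741}{14} = \frac{797}{14}$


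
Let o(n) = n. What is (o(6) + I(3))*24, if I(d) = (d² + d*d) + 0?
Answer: 576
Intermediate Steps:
I(d) = 2*d² (I(d) = (d² + d²) + 0 = 2*d² + 0 = 2*d²)
(o(6) + I(3))*24 = (6 + 2*3²)*24 = (6 + 2*9)*24 = (6 + 18)*24 = 24*24 = 576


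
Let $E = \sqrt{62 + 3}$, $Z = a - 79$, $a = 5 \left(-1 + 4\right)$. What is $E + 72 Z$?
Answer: $-4608 + \sqrt{65} \approx -4599.9$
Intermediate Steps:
$a = 15$ ($a = 5 \cdot 3 = 15$)
$Z = -64$ ($Z = 15 - 79 = -64$)
$E = \sqrt{65} \approx 8.0623$
$E + 72 Z = \sqrt{65} + 72 \left(-64\right) = \sqrt{65} - 4608 = -4608 + \sqrt{65}$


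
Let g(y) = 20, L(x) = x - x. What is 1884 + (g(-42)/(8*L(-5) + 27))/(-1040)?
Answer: 2645135/1404 ≈ 1884.0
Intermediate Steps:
L(x) = 0
1884 + (g(-42)/(8*L(-5) + 27))/(-1040) = 1884 + (20/(8*0 + 27))/(-1040) = 1884 + (20/(0 + 27))*(-1/1040) = 1884 + (20/27)*(-1/1040) = 1884 - 1/1404 = 2645135/1404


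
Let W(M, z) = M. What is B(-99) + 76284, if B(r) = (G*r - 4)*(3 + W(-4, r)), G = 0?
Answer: 76288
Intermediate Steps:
B(r) = 4 (B(r) = (0*r - 4)*(3 - 4) = (0 - 4)*(-1) = -4*(-1) = 4)
B(-99) + 76284 = 4 + 76284 = 76288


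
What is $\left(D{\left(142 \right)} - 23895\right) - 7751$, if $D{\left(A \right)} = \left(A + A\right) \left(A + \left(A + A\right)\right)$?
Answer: $89338$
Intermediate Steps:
$D{\left(A \right)} = 6 A^{2}$ ($D{\left(A \right)} = 2 A \left(A + 2 A\right) = 2 A 3 A = 6 A^{2}$)
$\left(D{\left(142 \right)} - 23895\right) - 7751 = \left(6 \cdot 142^{2} - 23895\right) - 7751 = \left(6 \cdot 20164 - 23895\right) - 7751 = \left(120984 - 23895\right) - 7751 = 97089 - 7751 = 89338$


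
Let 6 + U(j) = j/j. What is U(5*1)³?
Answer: -125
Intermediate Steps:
U(j) = -5 (U(j) = -6 + j/j = -6 + 1 = -5)
U(5*1)³ = (-5)³ = -125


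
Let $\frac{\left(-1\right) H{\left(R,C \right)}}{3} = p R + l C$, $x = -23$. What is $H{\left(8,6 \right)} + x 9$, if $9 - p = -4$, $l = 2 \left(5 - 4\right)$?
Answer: $-555$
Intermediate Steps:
$l = 2$ ($l = 2 \cdot 1 = 2$)
$p = 13$ ($p = 9 - -4 = 9 + 4 = 13$)
$H{\left(R,C \right)} = - 39 R - 6 C$ ($H{\left(R,C \right)} = - 3 \left(13 R + 2 C\right) = - 3 \left(2 C + 13 R\right) = - 39 R - 6 C$)
$H{\left(8,6 \right)} + x 9 = \left(\left(-39\right) 8 - 36\right) - 207 = \left(-312 - 36\right) - 207 = -348 - 207 = -555$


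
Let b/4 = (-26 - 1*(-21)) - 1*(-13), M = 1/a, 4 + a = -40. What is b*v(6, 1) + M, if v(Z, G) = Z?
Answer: 8447/44 ≈ 191.98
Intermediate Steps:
a = -44 (a = -4 - 40 = -44)
M = -1/44 (M = 1/(-44) = -1/44 ≈ -0.022727)
b = 32 (b = 4*((-26 - 1*(-21)) - 1*(-13)) = 4*((-26 + 21) + 13) = 4*(-5 + 13) = 4*8 = 32)
b*v(6, 1) + M = 32*6 - 1/44 = 192 - 1/44 = 8447/44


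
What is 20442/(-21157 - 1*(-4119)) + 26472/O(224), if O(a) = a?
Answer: 3986169/34076 ≈ 116.98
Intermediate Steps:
20442/(-21157 - 1*(-4119)) + 26472/O(224) = 20442/(-21157 - 1*(-4119)) + 26472/224 = 20442/(-21157 + 4119) + 26472*(1/224) = 20442/(-17038) + 3309/28 = 20442*(-1/17038) + 3309/28 = -10221/8519 + 3309/28 = 3986169/34076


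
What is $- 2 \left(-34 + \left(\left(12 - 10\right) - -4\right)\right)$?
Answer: $56$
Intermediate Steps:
$- 2 \left(-34 + \left(\left(12 - 10\right) - -4\right)\right) = - 2 \left(-34 + \left(2 + 4\right)\right) = - 2 \left(-34 + 6\right) = \left(-2\right) \left(-28\right) = 56$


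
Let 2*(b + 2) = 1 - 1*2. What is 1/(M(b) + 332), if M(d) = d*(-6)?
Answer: 1/347 ≈ 0.0028818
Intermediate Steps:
b = -5/2 (b = -2 + (1 - 1*2)/2 = -2 + (1 - 2)/2 = -2 + (½)*(-1) = -2 - ½ = -5/2 ≈ -2.5000)
M(d) = -6*d
1/(M(b) + 332) = 1/(-6*(-5/2) + 332) = 1/(15 + 332) = 1/347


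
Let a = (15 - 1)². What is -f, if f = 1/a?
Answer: -1/196 ≈ -0.0051020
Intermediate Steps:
a = 196 (a = 14² = 196)
f = 1/196 ≈ 0.0051020
-f = -1*1/196 = -1/196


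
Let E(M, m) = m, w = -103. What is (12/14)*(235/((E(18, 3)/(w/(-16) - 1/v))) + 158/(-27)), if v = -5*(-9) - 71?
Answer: 2816041/6552 ≈ 429.80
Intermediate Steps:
v = -26 (v = 45 - 71 = -26)
(12/14)*(235/((E(18, 3)/(w/(-16) - 1/v))) + 158/(-27)) = (12/14)*(235/((3/(-103/(-16) - 1/(-26)))) + 158/(-27)) = (12*(1/14))*(235/((3/(-103*(-1/16) - 1*(-1/26)))) + 158*(-1/27)) = 6*(235/((3/(103/16 + 1/26))) - 158/27)/7 = 6*(235/((3/(1347/208))) - 158/27)/7 = 6*(235/((3*(208/1347))) - 158/27)/7 = 6*(235/(208/449) - 158/27)/7 = 6*(235*(449/208) - 158/27)/7 = 6*(105515/208 - 158/27)/7 = (6/7)*(2816041/5616) = 2816041/6552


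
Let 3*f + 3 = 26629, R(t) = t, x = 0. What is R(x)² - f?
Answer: -26626/3 ≈ -8875.3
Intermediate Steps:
f = 26626/3 (f = -1 + (⅓)*26629 = -1 + 26629/3 = 26626/3 ≈ 8875.3)
R(x)² - f = 0² - 1*26626/3 = 0 - 26626/3 = -26626/3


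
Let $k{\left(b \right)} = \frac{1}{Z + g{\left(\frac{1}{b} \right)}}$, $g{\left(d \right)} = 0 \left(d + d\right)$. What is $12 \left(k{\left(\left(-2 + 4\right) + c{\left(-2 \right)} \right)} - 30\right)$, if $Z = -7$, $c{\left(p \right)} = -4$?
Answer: $- \frac{2532}{7} \approx -361.71$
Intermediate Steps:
$g{\left(d \right)} = 0$ ($g{\left(d \right)} = 0 \cdot 2 d = 0$)
$k{\left(b \right)} = - \frac{1}{7}$ ($k{\left(b \right)} = \frac{1}{-7 + 0} = \frac{1}{-7} = - \frac{1}{7}$)
$12 \left(k{\left(\left(-2 + 4\right) + c{\left(-2 \right)} \right)} - 30\right) = 12 \left(- \frac{1}{7} - 30\right) = 12 \left(- \frac{211}{7}\right) = - \frac{2532}{7}$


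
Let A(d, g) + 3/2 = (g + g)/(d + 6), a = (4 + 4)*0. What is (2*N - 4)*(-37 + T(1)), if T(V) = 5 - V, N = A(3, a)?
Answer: 231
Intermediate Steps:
a = 0 (a = 8*0 = 0)
A(d, g) = -3/2 + 2*g/(6 + d) (A(d, g) = -3/2 + (g + g)/(d + 6) = -3/2 + (2*g)/(6 + d) = -3/2 + 2*g/(6 + d))
N = -3/2 (N = (-18 - 3*3 + 4*0)/(2*(6 + 3)) = (½)*(-18 - 9 + 0)/9 = (½)*(⅑)*(-27) = -3/2 ≈ -1.5000)
(2*N - 4)*(-37 + T(1)) = (2*(-3/2) - 4)*(-37 + (5 - 1*1)) = (-3 - 4)*(-37 + (5 - 1)) = -7*(-37 + 4) = -7*(-33) = 231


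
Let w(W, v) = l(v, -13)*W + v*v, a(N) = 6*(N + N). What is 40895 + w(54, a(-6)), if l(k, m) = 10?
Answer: 46619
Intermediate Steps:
a(N) = 12*N (a(N) = 6*(2*N) = 12*N)
w(W, v) = v**2 + 10*W (w(W, v) = 10*W + v*v = 10*W + v**2 = v**2 + 10*W)
40895 + w(54, a(-6)) = 40895 + ((12*(-6))**2 + 10*54) = 40895 + ((-72)**2 + 540) = 40895 + (5184 + 540) = 40895 + 5724 = 46619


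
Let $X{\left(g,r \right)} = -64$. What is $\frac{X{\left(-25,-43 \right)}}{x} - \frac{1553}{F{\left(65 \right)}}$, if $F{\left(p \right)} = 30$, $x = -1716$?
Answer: $- \frac{73973}{1430} \approx -51.729$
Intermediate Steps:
$\frac{X{\left(-25,-43 \right)}}{x} - \frac{1553}{F{\left(65 \right)}} = - \frac{64}{-1716} - \frac{1553}{30} = \left(-64\right) \left(- \frac{1}{1716}\right) - \frac{1553}{30} = \frac{16}{429} - \frac{1553}{30} = - \frac{73973}{1430}$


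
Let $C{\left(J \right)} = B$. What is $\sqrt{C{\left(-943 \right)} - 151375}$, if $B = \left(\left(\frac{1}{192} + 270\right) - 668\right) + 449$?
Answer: $\frac{7 i \sqrt{1778829}}{24} \approx 389.0 i$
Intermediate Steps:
$B = \frac{9793}{192}$ ($B = \left(\left(\frac{1}{192} + 270\right) - 668\right) + 449 = \left(\frac{51841}{192} - 668\right) + 449 = - \frac{76415}{192} + 449 = \frac{9793}{192} \approx 51.005$)
$C{\left(J \right)} = \frac{9793}{192}$
$\sqrt{C{\left(-943 \right)} - 151375} = \sqrt{\frac{9793}{192} - 151375} = \sqrt{- \frac{29054207}{192}} = \frac{7 i \sqrt{1778829}}{24}$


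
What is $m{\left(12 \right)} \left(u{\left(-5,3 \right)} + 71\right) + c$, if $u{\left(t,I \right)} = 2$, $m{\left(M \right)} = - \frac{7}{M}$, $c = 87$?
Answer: $\frac{533}{12} \approx 44.417$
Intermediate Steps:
$m{\left(12 \right)} \left(u{\left(-5,3 \right)} + 71\right) + c = - \frac{7}{12} \left(2 + 71\right) + 87 = \left(-7\right) \frac{1}{12} \cdot 73 + 87 = \left(- \frac{7}{12}\right) 73 + 87 = - \frac{511}{12} + 87 = \frac{533}{12}$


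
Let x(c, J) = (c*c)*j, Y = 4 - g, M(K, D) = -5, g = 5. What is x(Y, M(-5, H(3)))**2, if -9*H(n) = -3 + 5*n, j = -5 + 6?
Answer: 1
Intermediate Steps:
j = 1
H(n) = 1/3 - 5*n/9 (H(n) = -(-3 + 5*n)/9 = 1/3 - 5*n/9)
Y = -1 (Y = 4 - 1*5 = 4 - 5 = -1)
x(c, J) = c**2 (x(c, J) = (c*c)*1 = c**2*1 = c**2)
x(Y, M(-5, H(3)))**2 = ((-1)**2)**2 = 1**2 = 1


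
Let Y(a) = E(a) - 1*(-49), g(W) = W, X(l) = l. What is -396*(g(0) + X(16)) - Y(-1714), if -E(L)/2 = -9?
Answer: -6403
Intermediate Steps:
E(L) = 18 (E(L) = -2*(-9) = 18)
Y(a) = 67 (Y(a) = 18 - 1*(-49) = 18 + 49 = 67)
-396*(g(0) + X(16)) - Y(-1714) = -396*(0 + 16) - 1*67 = -396*16 - 67 = -6336 - 67 = -6403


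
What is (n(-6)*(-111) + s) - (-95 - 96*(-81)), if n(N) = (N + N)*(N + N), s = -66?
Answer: -23731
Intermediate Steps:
n(N) = 4*N² (n(N) = (2*N)*(2*N) = 4*N²)
(n(-6)*(-111) + s) - (-95 - 96*(-81)) = ((4*(-6)²)*(-111) - 66) - (-95 - 96*(-81)) = ((4*36)*(-111) - 66) - (-95 + 7776) = (144*(-111) - 66) - 1*7681 = (-15984 - 66) - 7681 = -16050 - 7681 = -23731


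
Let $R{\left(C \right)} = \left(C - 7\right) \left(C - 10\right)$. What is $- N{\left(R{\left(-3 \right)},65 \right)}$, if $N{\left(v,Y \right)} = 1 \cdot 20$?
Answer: $-20$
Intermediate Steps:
$R{\left(C \right)} = \left(-10 + C\right) \left(-7 + C\right)$ ($R{\left(C \right)} = \left(-7 + C\right) \left(-10 + C\right) = \left(-10 + C\right) \left(-7 + C\right)$)
$N{\left(v,Y \right)} = 20$
$- N{\left(R{\left(-3 \right)},65 \right)} = \left(-1\right) 20 = -20$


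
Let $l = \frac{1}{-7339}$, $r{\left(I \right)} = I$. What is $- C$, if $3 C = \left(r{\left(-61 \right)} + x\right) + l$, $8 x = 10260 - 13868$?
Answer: $\frac{1252523}{7339} \approx 170.67$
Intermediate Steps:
$x = -451$ ($x = \frac{10260 - 13868}{8} = \frac{1}{8} \left(-3608\right) = -451$)
$l = - \frac{1}{7339} \approx -0.00013626$
$C = - \frac{1252523}{7339}$ ($C = \frac{\left(-61 - 451\right) - \frac{1}{7339}}{3} = \frac{-512 - \frac{1}{7339}}{3} = \frac{1}{3} \left(- \frac{3757569}{7339}\right) = - \frac{1252523}{7339} \approx -170.67$)
$- C = \left(-1\right) \left(- \frac{1252523}{7339}\right) = \frac{1252523}{7339}$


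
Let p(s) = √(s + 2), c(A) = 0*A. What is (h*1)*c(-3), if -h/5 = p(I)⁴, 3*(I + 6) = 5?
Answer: 0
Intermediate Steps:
I = -13/3 (I = -6 + (⅓)*5 = -6 + 5/3 = -13/3 ≈ -4.3333)
c(A) = 0
p(s) = √(2 + s)
h = -245/9 (h = -5*(2 - 13/3)² = -5*(√(-7/3))⁴ = -5*(I*√21/3)⁴ = -5*49/9 = -245/9 ≈ -27.222)
(h*1)*c(-3) = -245/9*1*0 = -245/9*0 = 0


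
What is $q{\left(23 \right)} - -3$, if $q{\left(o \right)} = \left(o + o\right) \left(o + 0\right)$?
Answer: $1061$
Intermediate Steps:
$q{\left(o \right)} = 2 o^{2}$ ($q{\left(o \right)} = 2 o o = 2 o^{2}$)
$q{\left(23 \right)} - -3 = 2 \cdot 23^{2} - -3 = 2 \cdot 529 + 3 = 1058 + 3 = 1061$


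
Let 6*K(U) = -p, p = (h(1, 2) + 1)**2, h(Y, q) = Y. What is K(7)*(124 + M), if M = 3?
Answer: -254/3 ≈ -84.667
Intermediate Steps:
p = 4 (p = (1 + 1)**2 = 2**2 = 4)
K(U) = -2/3 (K(U) = (-1*4)/6 = (1/6)*(-4) = -2/3)
K(7)*(124 + M) = -2*(124 + 3)/3 = -2/3*127 = -254/3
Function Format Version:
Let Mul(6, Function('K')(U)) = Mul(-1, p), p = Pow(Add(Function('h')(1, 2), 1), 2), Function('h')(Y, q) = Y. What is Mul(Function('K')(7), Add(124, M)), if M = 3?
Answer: Rational(-254, 3) ≈ -84.667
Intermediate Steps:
p = 4 (p = Pow(Add(1, 1), 2) = Pow(2, 2) = 4)
Function('K')(U) = Rational(-2, 3) (Function('K')(U) = Mul(Rational(1, 6), Mul(-1, 4)) = Mul(Rational(1, 6), -4) = Rational(-2, 3))
Mul(Function('K')(7), Add(124, M)) = Mul(Rational(-2, 3), Add(124, 3)) = Mul(Rational(-2, 3), 127) = Rational(-254, 3)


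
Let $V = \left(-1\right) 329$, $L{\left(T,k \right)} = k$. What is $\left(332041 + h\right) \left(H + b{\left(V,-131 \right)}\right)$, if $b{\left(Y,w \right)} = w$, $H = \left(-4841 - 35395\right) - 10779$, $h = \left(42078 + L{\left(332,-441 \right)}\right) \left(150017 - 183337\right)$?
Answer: $70940156617654$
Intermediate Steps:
$h = -1387344840$ ($h = \left(42078 - 441\right) \left(150017 - 183337\right) = 41637 \left(-33320\right) = -1387344840$)
$H = -51015$ ($H = -40236 - 10779 = -51015$)
$V = -329$
$\left(332041 + h\right) \left(H + b{\left(V,-131 \right)}\right) = \left(332041 - 1387344840\right) \left(-51015 - 131\right) = \left(-1387012799\right) \left(-51146\right) = 70940156617654$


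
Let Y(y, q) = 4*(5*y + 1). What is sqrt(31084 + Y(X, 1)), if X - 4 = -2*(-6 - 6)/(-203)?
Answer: 4*sqrt(80269042)/203 ≈ 176.54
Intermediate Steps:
X = 788/203 (X = 4 - 2*(-6 - 6)/(-203) = 4 - 2*(-12)*(-1/203) = 4 + 24*(-1/203) = 4 - 24/203 = 788/203 ≈ 3.8818)
Y(y, q) = 4 + 20*y (Y(y, q) = 4*(1 + 5*y) = 4 + 20*y)
sqrt(31084 + Y(X, 1)) = sqrt(31084 + (4 + 20*(788/203))) = sqrt(31084 + (4 + 15760/203)) = sqrt(31084 + 16572/203) = sqrt(6326624/203) = 4*sqrt(80269042)/203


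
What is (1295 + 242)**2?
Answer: 2362369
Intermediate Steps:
(1295 + 242)**2 = 1537**2 = 2362369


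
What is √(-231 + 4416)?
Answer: 3*√465 ≈ 64.692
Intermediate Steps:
√(-231 + 4416) = √4185 = 3*√465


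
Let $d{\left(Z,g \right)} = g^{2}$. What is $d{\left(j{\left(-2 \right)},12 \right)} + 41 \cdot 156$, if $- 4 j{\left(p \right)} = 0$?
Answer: $6540$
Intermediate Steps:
$j{\left(p \right)} = 0$ ($j{\left(p \right)} = \left(- \frac{1}{4}\right) 0 = 0$)
$d{\left(j{\left(-2 \right)},12 \right)} + 41 \cdot 156 = 12^{2} + 41 \cdot 156 = 144 + 6396 = 6540$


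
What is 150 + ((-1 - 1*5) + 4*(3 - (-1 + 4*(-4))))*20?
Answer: 1630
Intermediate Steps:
150 + ((-1 - 1*5) + 4*(3 - (-1 + 4*(-4))))*20 = 150 + ((-1 - 5) + 4*(3 - (-1 - 16)))*20 = 150 + (-6 + 4*(3 - 1*(-17)))*20 = 150 + (-6 + 4*(3 + 17))*20 = 150 + (-6 + 4*20)*20 = 150 + (-6 + 80)*20 = 150 + 74*20 = 150 + 1480 = 1630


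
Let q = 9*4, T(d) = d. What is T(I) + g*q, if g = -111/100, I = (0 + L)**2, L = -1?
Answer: -974/25 ≈ -38.960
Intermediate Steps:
I = 1 (I = (0 - 1)**2 = (-1)**2 = 1)
q = 36
g = -111/100 (g = -111*1/100 = -111/100 ≈ -1.1100)
T(I) + g*q = 1 - 111/100*36 = 1 - 999/25 = -974/25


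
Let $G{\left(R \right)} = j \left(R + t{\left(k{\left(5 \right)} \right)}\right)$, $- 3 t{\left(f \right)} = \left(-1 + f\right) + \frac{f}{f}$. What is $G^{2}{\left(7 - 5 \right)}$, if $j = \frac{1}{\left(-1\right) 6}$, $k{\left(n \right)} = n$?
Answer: $\frac{1}{324} \approx 0.0030864$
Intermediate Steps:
$t{\left(f \right)} = - \frac{f}{3}$ ($t{\left(f \right)} = - \frac{\left(-1 + f\right) + \frac{f}{f}}{3} = - \frac{\left(-1 + f\right) + 1}{3} = - \frac{f}{3}$)
$j = - \frac{1}{6}$ ($j = \frac{1}{-6} = - \frac{1}{6} \approx -0.16667$)
$G{\left(R \right)} = \frac{5}{18} - \frac{R}{6}$ ($G{\left(R \right)} = - \frac{R - \frac{5}{3}}{6} = - \frac{- \frac{5}{3} + R}{6} = \frac{5}{18} - \frac{R}{6}$)
$G^{2}{\left(7 - 5 \right)} = \left(\frac{5}{18} - \frac{7 - 5}{6}\right)^{2} = \left(\frac{5}{18} - \frac{1}{3}\right)^{2} = \left(- \frac{1}{18}\right)^{2} = \frac{1}{324}$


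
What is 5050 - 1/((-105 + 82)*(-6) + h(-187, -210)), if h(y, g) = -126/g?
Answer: 3499645/693 ≈ 5050.0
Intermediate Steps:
5050 - 1/((-105 + 82)*(-6) + h(-187, -210)) = 5050 - 1/((-105 + 82)*(-6) - 126/(-210)) = 5050 - 1/(-23*(-6) - 126*(-1/210)) = 5050 - 1/(138 + ⅗) = 5050 - 1/693/5 = 5050 - 1*5/693 = 5050 - 5/693 = 3499645/693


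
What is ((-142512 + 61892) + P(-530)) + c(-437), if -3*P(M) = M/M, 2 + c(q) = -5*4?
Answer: -241927/3 ≈ -80642.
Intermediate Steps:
c(q) = -22 (c(q) = -2 - 5*4 = -2 - 20 = -22)
P(M) = -⅓ (P(M) = -M/(3*M) = -⅓*1 = -⅓)
((-142512 + 61892) + P(-530)) + c(-437) = ((-142512 + 61892) - ⅓) - 22 = (-80620 - ⅓) - 22 = -241861/3 - 22 = -241927/3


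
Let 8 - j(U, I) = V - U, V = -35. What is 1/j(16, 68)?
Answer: 1/59 ≈ 0.016949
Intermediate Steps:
j(U, I) = 43 + U (j(U, I) = 8 - (-35 - U) = 8 + (35 + U) = 43 + U)
1/j(16, 68) = 1/(43 + 16) = 1/59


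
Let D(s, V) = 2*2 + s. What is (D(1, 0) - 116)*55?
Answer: -6105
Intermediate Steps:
D(s, V) = 4 + s
(D(1, 0) - 116)*55 = ((4 + 1) - 116)*55 = (5 - 116)*55 = -111*55 = -6105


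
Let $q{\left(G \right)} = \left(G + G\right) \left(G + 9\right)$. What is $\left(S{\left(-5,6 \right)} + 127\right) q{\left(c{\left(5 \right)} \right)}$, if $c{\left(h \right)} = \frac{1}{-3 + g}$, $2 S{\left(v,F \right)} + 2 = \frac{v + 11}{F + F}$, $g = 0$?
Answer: $- \frac{6565}{9} \approx -729.44$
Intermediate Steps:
$S{\left(v,F \right)} = -1 + \frac{11 + v}{4 F}$ ($S{\left(v,F \right)} = -1 + \frac{\left(v + 11\right) \frac{1}{F + F}}{2} = -1 + \frac{\left(11 + v\right) \frac{1}{2 F}}{2} = -1 + \frac{\frac{1}{2} \frac{1}{F} \left(11 + v\right)}{2} = -1 + \frac{11 + v}{4 F}$)
$c{\left(h \right)} = - \frac{1}{3}$ ($c{\left(h \right)} = \frac{1}{-3 + 0} = \frac{1}{-3} = - \frac{1}{3}$)
$q{\left(G \right)} = 2 G \left(9 + G\right)$
$\left(S{\left(-5,6 \right)} + 127\right) q{\left(c{\left(5 \right)} \right)} = \left(\frac{11 - 5 - 24}{4 \cdot 6} + 127\right) 2 \left(- \frac{1}{3}\right) \left(9 - \frac{1}{3}\right) = \left(\frac{1}{4} \cdot \frac{1}{6} \left(11 - 5 - 24\right) + 127\right) 2 \left(- \frac{1}{3}\right) \frac{26}{3} = \left(\frac{1}{4} \cdot \frac{1}{6} \left(-18\right) + 127\right) \left(- \frac{52}{9}\right) = \left(- \frac{3}{4} + 127\right) \left(- \frac{52}{9}\right) = \frac{505}{4} \left(- \frac{52}{9}\right) = - \frac{6565}{9}$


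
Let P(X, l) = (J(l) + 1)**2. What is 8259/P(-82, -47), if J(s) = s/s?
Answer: 8259/4 ≈ 2064.8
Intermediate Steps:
J(s) = 1
P(X, l) = 4 (P(X, l) = (1 + 1)**2 = 2**2 = 4)
8259/P(-82, -47) = 8259/4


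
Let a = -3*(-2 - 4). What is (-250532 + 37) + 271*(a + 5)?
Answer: -244262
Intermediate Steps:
a = 18 (a = -3*(-6) = 18)
(-250532 + 37) + 271*(a + 5) = (-250532 + 37) + 271*(18 + 5) = -250495 + 271*23 = -250495 + 6233 = -244262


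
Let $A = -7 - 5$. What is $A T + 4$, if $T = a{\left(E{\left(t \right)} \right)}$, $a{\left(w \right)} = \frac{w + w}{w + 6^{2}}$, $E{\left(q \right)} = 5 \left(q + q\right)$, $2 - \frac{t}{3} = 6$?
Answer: $- \frac{212}{7} \approx -30.286$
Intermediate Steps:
$t = -12$ ($t = 6 - 18 = -12$)
$E{\left(q \right)} = 10 q$ ($E{\left(q \right)} = 5 \cdot 2 q = 10 q$)
$a{\left(w \right)} = \frac{2 w}{36 + w}$ ($a{\left(w \right)} = \frac{2 w}{w + 36} = \frac{2 w}{36 + w}$)
$T = \frac{20}{7}$ ($T = \frac{2 \cdot 10 \left(-12\right)}{36 + 10 \left(-12\right)} = 2 \left(-120\right) \frac{1}{36 - 120} = 2 \left(-120\right) \frac{1}{-84} = 2 \left(-120\right) \left(- \frac{1}{84}\right) = \frac{20}{7} \approx 2.8571$)
$A = -12$
$A T + 4 = \left(-12\right) \frac{20}{7} + 4 = - \frac{240}{7} + 4 = - \frac{212}{7}$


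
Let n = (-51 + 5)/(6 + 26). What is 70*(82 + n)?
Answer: 45115/8 ≈ 5639.4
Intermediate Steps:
n = -23/16 (n = -46/32 = -46*1/32 = -23/16 ≈ -1.4375)
70*(82 + n) = 70*(82 - 23/16) = 70*(1289/16) = 45115/8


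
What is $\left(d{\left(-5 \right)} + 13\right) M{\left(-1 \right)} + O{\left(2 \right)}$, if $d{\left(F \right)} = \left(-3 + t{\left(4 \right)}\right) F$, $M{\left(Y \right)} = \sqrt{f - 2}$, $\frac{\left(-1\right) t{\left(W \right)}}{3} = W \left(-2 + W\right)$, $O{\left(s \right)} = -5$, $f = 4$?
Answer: $-5 + 148 \sqrt{2} \approx 204.3$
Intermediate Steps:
$t{\left(W \right)} = - 3 W \left(-2 + W\right)$
$M{\left(Y \right)} = \sqrt{2}$ ($M{\left(Y \right)} = \sqrt{4 - 2} = \sqrt{2}$)
$d{\left(F \right)} = - 27 F$ ($d{\left(F \right)} = \left(-3 + 3 \cdot 4 \left(2 - 4\right)\right) F = \left(-3 + 3 \cdot 4 \left(-2\right)\right) F = \left(-3 - 24\right) F = - 27 F$)
$\left(d{\left(-5 \right)} + 13\right) M{\left(-1 \right)} + O{\left(2 \right)} = \left(\left(-27\right) \left(-5\right) + 13\right) \sqrt{2} - 5 = \left(135 + 13\right) \sqrt{2} - 5 = 148 \sqrt{2} - 5 = -5 + 148 \sqrt{2}$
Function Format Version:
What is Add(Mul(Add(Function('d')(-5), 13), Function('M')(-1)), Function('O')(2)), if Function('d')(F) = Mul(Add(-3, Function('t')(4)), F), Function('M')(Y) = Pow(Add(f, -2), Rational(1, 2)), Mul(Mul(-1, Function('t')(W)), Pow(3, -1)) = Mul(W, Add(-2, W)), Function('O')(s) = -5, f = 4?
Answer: Add(-5, Mul(148, Pow(2, Rational(1, 2)))) ≈ 204.30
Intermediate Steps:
Function('t')(W) = Mul(-3, W, Add(-2, W)) (Function('t')(W) = Mul(-3, Mul(W, Add(-2, W))) = Mul(-3, W, Add(-2, W)))
Function('M')(Y) = Pow(2, Rational(1, 2)) (Function('M')(Y) = Pow(Add(4, -2), Rational(1, 2)) = Pow(2, Rational(1, 2)))
Function('d')(F) = Mul(-27, F) (Function('d')(F) = Mul(Add(-3, Mul(3, 4, Add(2, Mul(-1, 4)))), F) = Mul(Add(-3, Mul(3, 4, Add(2, -4))), F) = Mul(Add(-3, Mul(3, 4, -2)), F) = Mul(Add(-3, -24), F) = Mul(-27, F))
Add(Mul(Add(Function('d')(-5), 13), Function('M')(-1)), Function('O')(2)) = Add(Mul(Add(Mul(-27, -5), 13), Pow(2, Rational(1, 2))), -5) = Add(Mul(Add(135, 13), Pow(2, Rational(1, 2))), -5) = Add(Mul(148, Pow(2, Rational(1, 2))), -5) = Add(-5, Mul(148, Pow(2, Rational(1, 2))))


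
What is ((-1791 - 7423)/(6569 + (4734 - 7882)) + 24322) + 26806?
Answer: 174899674/3421 ≈ 51125.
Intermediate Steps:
((-1791 - 7423)/(6569 + (4734 - 7882)) + 24322) + 26806 = (-9214/(6569 - 3148) + 24322) + 26806 = (-9214/3421 + 24322) + 26806 = 83196348/3421 + 26806 = 174899674/3421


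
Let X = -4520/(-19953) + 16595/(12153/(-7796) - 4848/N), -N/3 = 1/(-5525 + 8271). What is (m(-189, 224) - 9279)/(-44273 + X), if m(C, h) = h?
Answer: 6250434729943700745/30560359745824337587 ≈ 0.20453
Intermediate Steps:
N = -3/2746 (N = -3/(-5525 + 8271) = -3/2746 ≈ -0.0010925)
X = 158950895426420/690274404190359 (X = -4520/(-19953) + 16595/(12153/(-7796) - 4848/(-3/2746)) = -4520*(-1/19953) + 16595/(12153*(-1/7796) - 4848*(-2746/3)) = 4520/19953 + 16595/(-12153/7796 + 4437536) = 4520/19953 + 16595/(34595018503/7796) = 4520/19953 + 16595*(7796/34595018503) = 4520/19953 + 129374620/34595018503 = 158950895426420/690274404190359 ≈ 0.23027)
(m(-189, 224) - 9279)/(-44273 + X) = (224 - 9279)/(-44273 + 158950895426420/690274404190359) = -9055/(-30560359745824337587/690274404190359) = -9055*(-690274404190359/30560359745824337587) = 6250434729943700745/30560359745824337587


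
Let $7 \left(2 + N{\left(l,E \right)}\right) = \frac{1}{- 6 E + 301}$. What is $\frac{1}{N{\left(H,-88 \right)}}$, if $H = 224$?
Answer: $- \frac{5803}{11605} \approx -0.50004$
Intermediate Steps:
$N{\left(l,E \right)} = -2 + \frac{1}{7 \left(301 - 6 E\right)}$ ($N{\left(l,E \right)} = -2 + \frac{1}{7 \left(- 6 E + 301\right)} = -2 + \frac{1}{7 \left(301 - 6 E\right)}$)
$\frac{1}{N{\left(H,-88 \right)}} = \frac{1}{\frac{1}{7} \frac{1}{-301 + 6 \left(-88\right)} \left(4213 - -7392\right)} = \frac{1}{\frac{1}{7} \frac{1}{-301 - 528} \left(4213 + 7392\right)} = \frac{1}{\frac{1}{7} \frac{1}{-829} \cdot 11605} = \frac{1}{\frac{1}{7} \left(- \frac{1}{829}\right) 11605} = \frac{1}{- \frac{11605}{5803}} = - \frac{5803}{11605}$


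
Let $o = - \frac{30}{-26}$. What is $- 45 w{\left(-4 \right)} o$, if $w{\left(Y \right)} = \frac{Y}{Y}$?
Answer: $- \frac{675}{13} \approx -51.923$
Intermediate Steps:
$w{\left(Y \right)} = 1$
$o = \frac{15}{13}$ ($o = \left(-30\right) \left(- \frac{1}{26}\right) = \frac{15}{13} \approx 1.1538$)
$- 45 w{\left(-4 \right)} o = \left(-45\right) 1 \cdot \frac{15}{13} = \left(-45\right) \frac{15}{13} = - \frac{675}{13}$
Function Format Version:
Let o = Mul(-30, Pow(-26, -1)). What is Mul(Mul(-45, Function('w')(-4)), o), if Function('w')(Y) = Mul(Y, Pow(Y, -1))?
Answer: Rational(-675, 13) ≈ -51.923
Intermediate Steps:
Function('w')(Y) = 1
o = Rational(15, 13) (o = Mul(-30, Rational(-1, 26)) = Rational(15, 13) ≈ 1.1538)
Mul(Mul(-45, Function('w')(-4)), o) = Mul(Mul(-45, 1), Rational(15, 13)) = Mul(-45, Rational(15, 13)) = Rational(-675, 13)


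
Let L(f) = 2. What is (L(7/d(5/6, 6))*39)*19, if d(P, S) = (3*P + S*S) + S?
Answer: 1482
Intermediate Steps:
d(P, S) = S + S**2 + 3*P (d(P, S) = (3*P + S**2) + S = (S**2 + 3*P) + S = S + S**2 + 3*P)
(L(7/d(5/6, 6))*39)*19 = (2*39)*19 = 78*19 = 1482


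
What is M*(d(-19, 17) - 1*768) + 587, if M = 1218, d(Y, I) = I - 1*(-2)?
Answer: -911695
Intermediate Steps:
d(Y, I) = 2 + I (d(Y, I) = I + 2 = 2 + I)
M*(d(-19, 17) - 1*768) + 587 = 1218*((2 + 17) - 1*768) + 587 = 1218*(19 - 768) + 587 = 1218*(-749) + 587 = -912282 + 587 = -911695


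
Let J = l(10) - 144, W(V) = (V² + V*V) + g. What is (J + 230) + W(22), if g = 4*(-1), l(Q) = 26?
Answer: 1076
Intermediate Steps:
g = -4
W(V) = -4 + 2*V² (W(V) = (V² + V*V) - 4 = (V² + V²) - 4 = 2*V² - 4 = -4 + 2*V²)
J = -118 (J = 26 - 144 = -118)
(J + 230) + W(22) = (-118 + 230) + (-4 + 2*22²) = 112 + (-4 + 2*484) = 112 + (-4 + 968) = 112 + 964 = 1076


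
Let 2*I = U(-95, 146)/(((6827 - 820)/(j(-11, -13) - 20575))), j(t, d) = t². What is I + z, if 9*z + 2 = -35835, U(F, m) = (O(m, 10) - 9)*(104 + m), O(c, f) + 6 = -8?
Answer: 313974391/54063 ≈ 5807.6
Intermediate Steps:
O(c, f) = -14 (O(c, f) = -6 - 8 = -14)
U(F, m) = -2392 - 23*m (U(F, m) = (-14 - 9)*(104 + m) = -23*(104 + m) = -2392 - 23*m)
z = -35837/9 (z = -2/9 + (⅑)*(-35835) = -2/9 - 11945/3 = -35837/9 ≈ -3981.9)
I = 58805250/6007 (I = ((-2392 - 23*146)/(((6827 - 820)/((-11)² - 20575))))/2 = ((-2392 - 3358)/((6007/(121 - 20575))))/2 = (-5750/(6007/(-20454)))/2 = (-5750/(6007*(-1/20454)))/2 = (-5750/(-6007/20454))/2 = (-5750*(-20454/6007))/2 = (½)*(117610500/6007) = 58805250/6007 ≈ 9789.5)
I + z = 58805250/6007 - 35837/9 = 313974391/54063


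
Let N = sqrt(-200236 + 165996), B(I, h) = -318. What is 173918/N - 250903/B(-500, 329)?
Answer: 250903/318 - 86959*I*sqrt(535)/2140 ≈ 789.0 - 939.89*I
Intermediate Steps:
N = 8*I*sqrt(535) (N = sqrt(-34240) = 8*I*sqrt(535) ≈ 185.04*I)
173918/N - 250903/B(-500, 329) = 173918/((8*I*sqrt(535))) - 250903/(-318) = 173918*(-I*sqrt(535)/4280) - 250903*(-1/318) = -86959*I*sqrt(535)/2140 + 250903/318 = 250903/318 - 86959*I*sqrt(535)/2140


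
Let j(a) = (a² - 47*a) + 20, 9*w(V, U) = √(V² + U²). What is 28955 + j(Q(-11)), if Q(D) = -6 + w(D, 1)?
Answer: 2372855/81 - 59*√122/9 ≈ 29222.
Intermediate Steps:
w(V, U) = √(U² + V²)/9 (w(V, U) = √(V² + U²)/9 = √(U² + V²)/9)
Q(D) = -6 + √(1 + D²)/9 (Q(D) = -6 + √(1² + D²)/9 = -6 + √(1 + D²)/9)
j(a) = 20 + a² - 47*a
28955 + j(Q(-11)) = 28955 + (20 + (-6 + √(1 + (-11)²)/9)² - 47*(-6 + √(1 + (-11)²)/9)) = 28955 + (20 + (-6 + √(1 + 121)/9)² - 47*(-6 + √(1 + 121)/9)) = 28955 + (20 + (-6 + √122/9)² - 47*(-6 + √122/9)) = 28955 + (20 + (-6 + √122/9)² + (282 - 47*√122/9)) = 28955 + (302 + (-6 + √122/9)² - 47*√122/9) = 29257 + (-6 + √122/9)² - 47*√122/9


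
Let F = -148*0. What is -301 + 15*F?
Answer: -301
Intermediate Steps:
F = 0
-301 + 15*F = -301 + 15*0 = -301 + 0 = -301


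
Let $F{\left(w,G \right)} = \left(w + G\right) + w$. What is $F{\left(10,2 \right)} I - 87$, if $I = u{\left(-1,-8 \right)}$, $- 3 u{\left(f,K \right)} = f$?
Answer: $- \frac{239}{3} \approx -79.667$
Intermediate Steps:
$u{\left(f,K \right)} = - \frac{f}{3}$
$I = \frac{1}{3}$ ($I = \left(- \frac{1}{3}\right) \left(-1\right) = \frac{1}{3} \approx 0.33333$)
$F{\left(w,G \right)} = G + 2 w$ ($F{\left(w,G \right)} = \left(G + w\right) + w = G + 2 w$)
$F{\left(10,2 \right)} I - 87 = \left(2 + 2 \cdot 10\right) \frac{1}{3} - 87 = \left(2 + 20\right) \frac{1}{3} - 87 = 22 \cdot \frac{1}{3} - 87 = \frac{22}{3} - 87 = - \frac{239}{3}$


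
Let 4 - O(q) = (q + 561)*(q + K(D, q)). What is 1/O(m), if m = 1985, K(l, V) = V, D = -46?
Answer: -1/10107616 ≈ -9.8935e-8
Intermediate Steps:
O(q) = 4 - 2*q*(561 + q) (O(q) = 4 - (q + 561)*(q + q) = 4 - (561 + q)*2*q = 4 - 2*q*(561 + q))
1/O(m) = 1/(4 - 1122*1985 - 2*1985**2) = 1/(4 - 2227170 - 2*3940225) = 1/(4 - 2227170 - 7880450) = 1/(-10107616) = -1/10107616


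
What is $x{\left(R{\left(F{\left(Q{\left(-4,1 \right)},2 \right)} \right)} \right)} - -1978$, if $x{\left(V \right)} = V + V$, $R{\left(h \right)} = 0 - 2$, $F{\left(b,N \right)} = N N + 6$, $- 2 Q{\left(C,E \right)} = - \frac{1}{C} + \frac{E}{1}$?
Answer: $1974$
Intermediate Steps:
$Q{\left(C,E \right)} = \frac{1}{2 C} - \frac{E}{2}$ ($Q{\left(C,E \right)} = - \frac{- \frac{1}{C} + \frac{E}{1}}{2} = - \frac{- \frac{1}{C} + E 1}{2} = - \frac{- \frac{1}{C} + E}{2} = - \frac{E - \frac{1}{C}}{2} = \frac{1}{2 C} - \frac{E}{2}$)
$F{\left(b,N \right)} = 6 + N^{2}$ ($F{\left(b,N \right)} = N^{2} + 6 = 6 + N^{2}$)
$R{\left(h \right)} = -2$
$x{\left(V \right)} = 2 V$
$x{\left(R{\left(F{\left(Q{\left(-4,1 \right)},2 \right)} \right)} \right)} - -1978 = 2 \left(-2\right) - -1978 = -4 + 1978 = 1974$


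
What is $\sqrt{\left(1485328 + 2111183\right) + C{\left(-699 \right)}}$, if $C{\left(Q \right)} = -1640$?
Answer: $17 \sqrt{12439} \approx 1896.0$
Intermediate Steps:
$\sqrt{\left(1485328 + 2111183\right) + C{\left(-699 \right)}} = \sqrt{\left(1485328 + 2111183\right) - 1640} = \sqrt{3596511 - 1640} = \sqrt{3594871} = 17 \sqrt{12439}$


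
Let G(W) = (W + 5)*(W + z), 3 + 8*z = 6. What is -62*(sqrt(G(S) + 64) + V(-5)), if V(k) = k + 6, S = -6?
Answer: -62 - 31*sqrt(1114)/2 ≈ -579.34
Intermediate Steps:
z = 3/8 (z = -3/8 + (1/8)*6 = -3/8 + 3/4 = 3/8 ≈ 0.37500)
V(k) = 6 + k
G(W) = (5 + W)*(3/8 + W) (G(W) = (W + 5)*(W + 3/8) = (5 + W)*(3/8 + W))
-62*(sqrt(G(S) + 64) + V(-5)) = -62*(sqrt((15/8 + (-6)**2 + (43/8)*(-6)) + 64) + (6 - 5)) = -62*(sqrt((15/8 + 36 - 129/4) + 64) + 1) = -62*(sqrt(45/8 + 64) + 1) = -62*(sqrt(557/8) + 1) = -62*(sqrt(1114)/4 + 1) = -62*(1 + sqrt(1114)/4) = -62 - 31*sqrt(1114)/2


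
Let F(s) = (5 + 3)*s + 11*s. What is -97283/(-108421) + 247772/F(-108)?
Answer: -6666015824/55619973 ≈ -119.85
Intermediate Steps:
F(s) = 19*s (F(s) = 8*s + 11*s = 19*s)
-97283/(-108421) + 247772/F(-108) = -97283/(-108421) + 247772/((19*(-108))) = -97283*(-1/108421) + 247772/(-2052) = 97283/108421 + 247772*(-1/2052) = 97283/108421 - 61943/513 = -6666015824/55619973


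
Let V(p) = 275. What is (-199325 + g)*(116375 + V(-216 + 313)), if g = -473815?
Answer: -78521781000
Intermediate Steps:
(-199325 + g)*(116375 + V(-216 + 313)) = (-199325 - 473815)*(116375 + 275) = -673140*116650 = -78521781000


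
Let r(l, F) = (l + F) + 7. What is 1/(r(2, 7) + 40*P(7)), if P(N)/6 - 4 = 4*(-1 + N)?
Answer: 1/6736 ≈ 0.00014846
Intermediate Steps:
r(l, F) = 7 + F + l (r(l, F) = (F + l) + 7 = 7 + F + l)
P(N) = 24*N (P(N) = 24 + 6*(4*(-1 + N)) = 24 + 6*(-4 + 4*N) = 24 + (-24 + 24*N) = 24*N)
1/(r(2, 7) + 40*P(7)) = 1/((7 + 7 + 2) + 40*(24*7)) = 1/(16 + 40*168) = 1/(16 + 6720) = 1/6736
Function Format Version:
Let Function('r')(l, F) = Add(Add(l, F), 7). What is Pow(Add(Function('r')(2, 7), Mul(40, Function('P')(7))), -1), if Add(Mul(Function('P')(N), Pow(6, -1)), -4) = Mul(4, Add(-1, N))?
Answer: Rational(1, 6736) ≈ 0.00014846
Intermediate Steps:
Function('r')(l, F) = Add(7, F, l) (Function('r')(l, F) = Add(Add(F, l), 7) = Add(7, F, l))
Function('P')(N) = Mul(24, N) (Function('P')(N) = Add(24, Mul(6, Mul(4, Add(-1, N)))) = Add(24, Mul(6, Add(-4, Mul(4, N)))) = Add(24, Add(-24, Mul(24, N))) = Mul(24, N))
Pow(Add(Function('r')(2, 7), Mul(40, Function('P')(7))), -1) = Pow(Add(Add(7, 7, 2), Mul(40, Mul(24, 7))), -1) = Pow(Add(16, Mul(40, 168)), -1) = Pow(Add(16, 6720), -1) = Pow(6736, -1) = Rational(1, 6736)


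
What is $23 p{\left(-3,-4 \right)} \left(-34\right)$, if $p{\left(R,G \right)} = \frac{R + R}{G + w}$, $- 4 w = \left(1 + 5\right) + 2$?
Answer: $-782$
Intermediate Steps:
$w = -2$ ($w = - \frac{\left(1 + 5\right) + 2}{4} = - \frac{6 + 2}{4} = \left(- \frac{1}{4}\right) 8 = -2$)
$p{\left(R,G \right)} = \frac{2 R}{-2 + G}$ ($p{\left(R,G \right)} = \frac{R + R}{G - 2} = \frac{2 R}{-2 + G}$)
$23 p{\left(-3,-4 \right)} \left(-34\right) = 23 \cdot 2 \left(-3\right) \frac{1}{-2 - 4} \left(-34\right) = 23 \cdot 2 \left(-3\right) \frac{1}{-6} \left(-34\right) = 23 \cdot 2 \left(-3\right) \left(- \frac{1}{6}\right) \left(-34\right) = 23 \cdot 1 \left(-34\right) = 23 \left(-34\right) = -782$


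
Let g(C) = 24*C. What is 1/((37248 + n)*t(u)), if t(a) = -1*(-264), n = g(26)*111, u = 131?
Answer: 1/28119168 ≈ 3.5563e-8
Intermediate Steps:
n = 69264 (n = (24*26)*111 = 624*111 = 69264)
t(a) = 264
1/((37248 + n)*t(u)) = 1/((37248 + 69264)*264) = (1/264)/106512 = (1/106512)*(1/264) = 1/28119168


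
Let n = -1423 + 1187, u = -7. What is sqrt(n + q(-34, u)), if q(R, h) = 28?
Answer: 4*I*sqrt(13) ≈ 14.422*I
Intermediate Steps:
n = -236
sqrt(n + q(-34, u)) = sqrt(-236 + 28) = sqrt(-208) = 4*I*sqrt(13)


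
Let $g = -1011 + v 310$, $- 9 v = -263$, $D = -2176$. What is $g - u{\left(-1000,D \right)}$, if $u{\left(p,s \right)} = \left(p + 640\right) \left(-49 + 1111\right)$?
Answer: $\frac{3513311}{9} \approx 3.9037 \cdot 10^{5}$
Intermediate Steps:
$v = \frac{263}{9}$ ($v = \left(- \frac{1}{9}\right) \left(-263\right) = \frac{263}{9} \approx 29.222$)
$u{\left(p,s \right)} = 679680 + 1062 p$ ($u{\left(p,s \right)} = \left(640 + p\right) 1062 = 679680 + 1062 p$)
$g = \frac{72431}{9}$ ($g = -1011 + \frac{263}{9} \cdot 310 = -1011 + \frac{81530}{9} = \frac{72431}{9} \approx 8047.9$)
$g - u{\left(-1000,D \right)} = \frac{72431}{9} - \left(679680 + 1062 \left(-1000\right)\right) = \frac{72431}{9} - \left(679680 - 1062000\right) = \frac{72431}{9} - -382320 = \frac{72431}{9} + 382320 = \frac{3513311}{9}$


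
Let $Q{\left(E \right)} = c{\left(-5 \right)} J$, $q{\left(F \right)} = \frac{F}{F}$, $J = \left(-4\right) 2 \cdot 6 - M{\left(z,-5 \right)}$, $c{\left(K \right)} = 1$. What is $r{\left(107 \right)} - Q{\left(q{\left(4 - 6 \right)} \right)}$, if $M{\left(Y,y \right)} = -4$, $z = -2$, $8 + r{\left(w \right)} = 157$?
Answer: $193$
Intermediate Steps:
$r{\left(w \right)} = 149$ ($r{\left(w \right)} = -8 + 157 = 149$)
$J = -44$ ($J = \left(-4\right) 2 \cdot 6 - -4 = \left(-8\right) 6 + 4 = -48 + 4 = -44$)
$q{\left(F \right)} = 1$
$Q{\left(E \right)} = -44$ ($Q{\left(E \right)} = 1 \left(-44\right) = -44$)
$r{\left(107 \right)} - Q{\left(q{\left(4 - 6 \right)} \right)} = 149 - -44 = 149 + 44 = 193$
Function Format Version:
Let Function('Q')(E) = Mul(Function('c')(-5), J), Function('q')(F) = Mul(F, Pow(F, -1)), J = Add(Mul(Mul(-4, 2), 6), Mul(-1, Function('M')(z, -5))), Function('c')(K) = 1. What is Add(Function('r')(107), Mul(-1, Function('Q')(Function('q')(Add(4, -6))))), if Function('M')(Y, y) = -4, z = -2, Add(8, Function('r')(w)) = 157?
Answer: 193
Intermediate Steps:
Function('r')(w) = 149 (Function('r')(w) = Add(-8, 157) = 149)
J = -44 (J = Add(Mul(Mul(-4, 2), 6), Mul(-1, -4)) = Add(Mul(-8, 6), 4) = Add(-48, 4) = -44)
Function('q')(F) = 1
Function('Q')(E) = -44 (Function('Q')(E) = Mul(1, -44) = -44)
Add(Function('r')(107), Mul(-1, Function('Q')(Function('q')(Add(4, -6))))) = Add(149, Mul(-1, -44)) = Add(149, 44) = 193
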